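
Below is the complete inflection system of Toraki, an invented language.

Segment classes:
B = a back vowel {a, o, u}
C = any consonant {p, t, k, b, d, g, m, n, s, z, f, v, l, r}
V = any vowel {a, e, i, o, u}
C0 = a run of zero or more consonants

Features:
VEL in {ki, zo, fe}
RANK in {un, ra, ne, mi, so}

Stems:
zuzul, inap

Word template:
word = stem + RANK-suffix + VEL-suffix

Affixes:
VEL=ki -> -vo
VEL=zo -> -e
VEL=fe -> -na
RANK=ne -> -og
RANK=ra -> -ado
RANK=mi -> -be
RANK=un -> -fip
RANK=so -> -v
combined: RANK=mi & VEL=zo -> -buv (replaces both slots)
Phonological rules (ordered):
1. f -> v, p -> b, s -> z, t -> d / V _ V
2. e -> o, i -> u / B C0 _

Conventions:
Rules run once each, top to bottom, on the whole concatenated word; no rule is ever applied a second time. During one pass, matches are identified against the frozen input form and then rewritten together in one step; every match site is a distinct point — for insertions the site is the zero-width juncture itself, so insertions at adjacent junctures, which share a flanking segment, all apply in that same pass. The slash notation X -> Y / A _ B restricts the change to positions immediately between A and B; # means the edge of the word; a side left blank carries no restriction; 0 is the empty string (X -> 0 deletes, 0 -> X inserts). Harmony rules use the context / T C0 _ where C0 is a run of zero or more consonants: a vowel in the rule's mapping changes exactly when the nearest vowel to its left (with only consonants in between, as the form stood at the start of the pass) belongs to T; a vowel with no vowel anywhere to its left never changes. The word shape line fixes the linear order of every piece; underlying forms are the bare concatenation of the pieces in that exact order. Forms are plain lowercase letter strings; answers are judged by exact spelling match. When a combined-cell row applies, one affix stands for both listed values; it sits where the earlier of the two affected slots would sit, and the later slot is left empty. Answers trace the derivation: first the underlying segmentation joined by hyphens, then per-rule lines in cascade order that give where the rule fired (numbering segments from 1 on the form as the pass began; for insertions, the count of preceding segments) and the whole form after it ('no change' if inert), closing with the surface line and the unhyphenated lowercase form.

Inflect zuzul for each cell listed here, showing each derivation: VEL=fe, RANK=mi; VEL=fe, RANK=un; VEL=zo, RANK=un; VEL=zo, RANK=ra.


cell VEL=fe, RANK=mi:
underlying: zuzul-be-na
1. f -> v, p -> b, s -> z, t -> d / V _ V: no change
2. e -> o, i -> u / B C0 _: fires at position(s) 7: zuzulbona
surface: zuzulbona

cell VEL=fe, RANK=un:
underlying: zuzul-fip-na
1. f -> v, p -> b, s -> z, t -> d / V _ V: no change
2. e -> o, i -> u / B C0 _: fires at position(s) 7: zuzulfupna
surface: zuzulfupna

cell VEL=zo, RANK=un:
underlying: zuzul-fip-e
1. f -> v, p -> b, s -> z, t -> d / V _ V: fires at position(s) 8: zuzulfibe
2. e -> o, i -> u / B C0 _: fires at position(s) 7: zuzulfube
surface: zuzulfube

cell VEL=zo, RANK=ra:
underlying: zuzul-ado-e
1. f -> v, p -> b, s -> z, t -> d / V _ V: no change
2. e -> o, i -> u / B C0 _: fires at position(s) 9: zuzuladoo
surface: zuzuladoo


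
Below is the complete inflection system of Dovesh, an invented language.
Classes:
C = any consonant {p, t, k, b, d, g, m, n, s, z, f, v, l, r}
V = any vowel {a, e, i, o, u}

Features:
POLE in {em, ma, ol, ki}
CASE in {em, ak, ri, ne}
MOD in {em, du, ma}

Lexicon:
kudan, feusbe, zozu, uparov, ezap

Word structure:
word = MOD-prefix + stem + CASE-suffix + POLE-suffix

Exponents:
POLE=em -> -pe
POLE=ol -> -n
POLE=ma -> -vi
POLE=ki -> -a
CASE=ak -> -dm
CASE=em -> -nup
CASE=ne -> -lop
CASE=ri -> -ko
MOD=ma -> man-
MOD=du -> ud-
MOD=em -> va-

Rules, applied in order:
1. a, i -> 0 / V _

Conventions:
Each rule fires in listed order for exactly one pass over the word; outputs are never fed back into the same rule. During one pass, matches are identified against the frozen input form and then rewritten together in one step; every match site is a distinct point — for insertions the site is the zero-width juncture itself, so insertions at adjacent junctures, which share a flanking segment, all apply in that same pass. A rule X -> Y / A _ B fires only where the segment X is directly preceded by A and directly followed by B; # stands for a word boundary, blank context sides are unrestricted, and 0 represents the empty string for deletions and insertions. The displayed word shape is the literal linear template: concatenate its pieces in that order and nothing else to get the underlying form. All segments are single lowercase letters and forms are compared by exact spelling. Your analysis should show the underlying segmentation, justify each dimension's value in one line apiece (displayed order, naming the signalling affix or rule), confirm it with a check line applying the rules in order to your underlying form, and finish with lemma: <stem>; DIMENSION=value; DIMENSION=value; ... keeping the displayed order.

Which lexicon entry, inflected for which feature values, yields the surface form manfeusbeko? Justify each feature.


underlying: man-feusbe-ko-a
POLE=ki - signalled by the affix -a
CASE=ri - signalled by the affix -ko
MOD=ma - signalled by the affix man-
check: manfeusbekoa -> manfeusbeko
lemma: feusbe; POLE=ki; CASE=ri; MOD=ma


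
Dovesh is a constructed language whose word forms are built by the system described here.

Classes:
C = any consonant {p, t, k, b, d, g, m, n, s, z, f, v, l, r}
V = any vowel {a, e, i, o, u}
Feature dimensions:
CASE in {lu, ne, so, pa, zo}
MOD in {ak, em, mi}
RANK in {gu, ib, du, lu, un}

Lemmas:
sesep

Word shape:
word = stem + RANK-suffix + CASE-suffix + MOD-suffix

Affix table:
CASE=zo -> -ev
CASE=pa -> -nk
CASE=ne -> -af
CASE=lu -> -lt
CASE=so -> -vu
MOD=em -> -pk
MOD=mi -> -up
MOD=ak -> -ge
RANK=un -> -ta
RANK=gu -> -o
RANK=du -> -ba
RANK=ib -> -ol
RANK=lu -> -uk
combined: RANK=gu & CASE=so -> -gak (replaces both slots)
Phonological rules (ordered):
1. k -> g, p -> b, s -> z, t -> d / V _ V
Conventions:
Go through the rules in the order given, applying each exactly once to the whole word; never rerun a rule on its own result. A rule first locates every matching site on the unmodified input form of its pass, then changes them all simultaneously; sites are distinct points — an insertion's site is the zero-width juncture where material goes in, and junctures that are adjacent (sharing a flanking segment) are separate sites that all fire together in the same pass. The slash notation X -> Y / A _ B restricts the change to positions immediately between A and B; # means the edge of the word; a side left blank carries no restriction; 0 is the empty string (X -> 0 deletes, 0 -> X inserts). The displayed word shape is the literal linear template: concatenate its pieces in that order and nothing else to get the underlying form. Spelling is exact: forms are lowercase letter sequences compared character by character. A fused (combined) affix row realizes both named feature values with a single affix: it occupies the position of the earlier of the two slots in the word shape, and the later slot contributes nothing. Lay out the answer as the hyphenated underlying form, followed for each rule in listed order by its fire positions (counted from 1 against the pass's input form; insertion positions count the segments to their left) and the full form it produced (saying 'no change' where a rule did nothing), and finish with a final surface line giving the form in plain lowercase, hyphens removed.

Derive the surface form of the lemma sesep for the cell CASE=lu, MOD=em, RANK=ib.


underlying: sesep-ol-lt-pk
1. k -> g, p -> b, s -> z, t -> d / V _ V: fires at position(s) 3, 5: sezebolltpk
surface: sezebolltpk


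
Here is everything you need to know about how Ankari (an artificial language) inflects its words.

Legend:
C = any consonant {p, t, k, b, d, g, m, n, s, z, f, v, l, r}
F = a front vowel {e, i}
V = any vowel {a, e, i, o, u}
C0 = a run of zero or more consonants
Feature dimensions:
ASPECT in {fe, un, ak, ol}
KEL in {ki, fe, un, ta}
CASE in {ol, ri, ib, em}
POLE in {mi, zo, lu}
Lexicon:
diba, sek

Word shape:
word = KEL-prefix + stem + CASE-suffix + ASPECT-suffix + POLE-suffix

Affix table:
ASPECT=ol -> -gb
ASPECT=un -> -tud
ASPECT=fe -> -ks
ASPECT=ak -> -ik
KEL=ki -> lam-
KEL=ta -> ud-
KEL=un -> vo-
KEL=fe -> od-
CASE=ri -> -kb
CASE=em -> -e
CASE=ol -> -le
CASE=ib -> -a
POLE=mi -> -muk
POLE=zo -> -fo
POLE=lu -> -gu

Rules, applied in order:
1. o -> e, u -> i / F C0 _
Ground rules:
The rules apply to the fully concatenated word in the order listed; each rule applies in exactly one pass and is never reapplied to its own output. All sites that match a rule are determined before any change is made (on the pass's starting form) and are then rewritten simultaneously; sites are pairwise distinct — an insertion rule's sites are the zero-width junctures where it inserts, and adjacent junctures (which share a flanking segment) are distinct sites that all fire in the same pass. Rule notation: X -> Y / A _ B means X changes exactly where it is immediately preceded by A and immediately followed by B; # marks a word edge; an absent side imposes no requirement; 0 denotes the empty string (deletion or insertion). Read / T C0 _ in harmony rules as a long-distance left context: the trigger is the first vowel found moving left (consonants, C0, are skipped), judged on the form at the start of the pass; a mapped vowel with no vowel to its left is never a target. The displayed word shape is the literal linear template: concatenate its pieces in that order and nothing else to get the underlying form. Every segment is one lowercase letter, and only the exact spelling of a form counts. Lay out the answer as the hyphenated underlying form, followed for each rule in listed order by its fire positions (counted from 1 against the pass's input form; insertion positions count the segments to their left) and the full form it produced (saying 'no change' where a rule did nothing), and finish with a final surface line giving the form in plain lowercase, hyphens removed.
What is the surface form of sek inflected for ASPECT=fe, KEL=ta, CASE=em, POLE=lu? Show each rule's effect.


underlying: ud-sek-e-ks-gu
1. o -> e, u -> i / F C0 _: fires at position(s) 10: udsekeksgi
surface: udsekeksgi


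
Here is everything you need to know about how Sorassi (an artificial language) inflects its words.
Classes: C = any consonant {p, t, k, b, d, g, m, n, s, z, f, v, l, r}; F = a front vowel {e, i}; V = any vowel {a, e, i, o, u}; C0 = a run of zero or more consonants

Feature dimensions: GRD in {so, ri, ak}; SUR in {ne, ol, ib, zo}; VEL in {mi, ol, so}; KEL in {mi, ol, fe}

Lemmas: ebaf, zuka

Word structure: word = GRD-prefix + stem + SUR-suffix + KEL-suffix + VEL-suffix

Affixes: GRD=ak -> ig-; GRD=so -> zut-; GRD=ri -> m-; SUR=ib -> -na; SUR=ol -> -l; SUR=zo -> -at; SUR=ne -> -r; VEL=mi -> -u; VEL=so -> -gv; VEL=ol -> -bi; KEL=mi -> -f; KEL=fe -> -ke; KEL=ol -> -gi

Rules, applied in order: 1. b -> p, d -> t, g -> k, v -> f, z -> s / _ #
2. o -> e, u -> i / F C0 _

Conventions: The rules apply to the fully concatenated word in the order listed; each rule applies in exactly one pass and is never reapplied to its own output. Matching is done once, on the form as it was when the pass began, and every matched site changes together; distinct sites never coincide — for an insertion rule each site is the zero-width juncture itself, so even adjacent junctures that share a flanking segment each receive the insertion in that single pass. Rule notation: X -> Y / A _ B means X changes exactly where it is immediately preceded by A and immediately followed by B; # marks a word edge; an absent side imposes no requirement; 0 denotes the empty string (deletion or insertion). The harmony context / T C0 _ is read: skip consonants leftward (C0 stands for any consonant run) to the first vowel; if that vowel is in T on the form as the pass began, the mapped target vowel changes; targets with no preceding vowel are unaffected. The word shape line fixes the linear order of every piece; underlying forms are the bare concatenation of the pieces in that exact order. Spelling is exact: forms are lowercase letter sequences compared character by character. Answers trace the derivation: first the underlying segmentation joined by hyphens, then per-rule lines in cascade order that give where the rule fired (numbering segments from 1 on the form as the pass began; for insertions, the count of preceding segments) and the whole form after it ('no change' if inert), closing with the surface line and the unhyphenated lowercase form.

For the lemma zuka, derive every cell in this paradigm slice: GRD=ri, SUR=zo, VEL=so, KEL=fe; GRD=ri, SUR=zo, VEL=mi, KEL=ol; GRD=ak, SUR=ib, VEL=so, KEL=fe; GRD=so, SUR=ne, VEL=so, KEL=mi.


cell GRD=ri, SUR=zo, VEL=so, KEL=fe:
underlying: m-zuka-at-ke-gv
1. b -> p, d -> t, g -> k, v -> f, z -> s / _ #: fires at position(s) 11: mzukaatkegf
2. o -> e, u -> i / F C0 _: no change
surface: mzukaatkegf

cell GRD=ri, SUR=zo, VEL=mi, KEL=ol:
underlying: m-zuka-at-gi-u
1. b -> p, d -> t, g -> k, v -> f, z -> s / _ #: no change
2. o -> e, u -> i / F C0 _: fires at position(s) 10: mzukaatgii
surface: mzukaatgii

cell GRD=ak, SUR=ib, VEL=so, KEL=fe:
underlying: ig-zuka-na-ke-gv
1. b -> p, d -> t, g -> k, v -> f, z -> s / _ #: fires at position(s) 12: igzukanakegf
2. o -> e, u -> i / F C0 _: fires at position(s) 4: igzikanakegf
surface: igzikanakegf

cell GRD=so, SUR=ne, VEL=so, KEL=mi:
underlying: zut-zuka-r-f-gv
1. b -> p, d -> t, g -> k, v -> f, z -> s / _ #: fires at position(s) 11: zutzukarfgf
2. o -> e, u -> i / F C0 _: no change
surface: zutzukarfgf


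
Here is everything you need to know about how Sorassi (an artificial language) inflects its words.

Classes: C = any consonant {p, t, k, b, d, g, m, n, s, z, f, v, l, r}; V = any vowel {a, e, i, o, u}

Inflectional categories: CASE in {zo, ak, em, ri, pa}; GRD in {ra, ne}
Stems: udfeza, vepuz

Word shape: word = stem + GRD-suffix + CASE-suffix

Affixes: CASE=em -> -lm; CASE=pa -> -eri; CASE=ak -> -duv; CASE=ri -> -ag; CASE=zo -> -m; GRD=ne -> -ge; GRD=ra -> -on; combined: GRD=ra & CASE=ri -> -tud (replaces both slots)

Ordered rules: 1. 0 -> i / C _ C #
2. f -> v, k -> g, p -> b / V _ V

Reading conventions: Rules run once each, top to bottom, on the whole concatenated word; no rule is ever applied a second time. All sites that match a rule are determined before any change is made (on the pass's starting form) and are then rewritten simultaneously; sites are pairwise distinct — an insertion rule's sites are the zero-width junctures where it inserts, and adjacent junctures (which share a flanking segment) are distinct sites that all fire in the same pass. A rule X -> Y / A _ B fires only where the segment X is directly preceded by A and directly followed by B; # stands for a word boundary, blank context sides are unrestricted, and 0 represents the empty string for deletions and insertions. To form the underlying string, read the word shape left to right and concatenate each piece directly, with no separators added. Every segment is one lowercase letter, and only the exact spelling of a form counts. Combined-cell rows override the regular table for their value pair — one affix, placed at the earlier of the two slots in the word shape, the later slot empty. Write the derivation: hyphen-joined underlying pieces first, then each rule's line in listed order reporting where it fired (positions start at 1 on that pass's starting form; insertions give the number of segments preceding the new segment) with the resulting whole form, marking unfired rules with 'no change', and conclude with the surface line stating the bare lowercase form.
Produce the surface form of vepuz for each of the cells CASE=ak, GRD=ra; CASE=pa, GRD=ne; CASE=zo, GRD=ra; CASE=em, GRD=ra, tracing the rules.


cell CASE=ak, GRD=ra:
underlying: vepuz-on-duv
1. 0 -> i / C _ C #: no change
2. f -> v, k -> g, p -> b / V _ V: fires at position(s) 3: vebuzonduv
surface: vebuzonduv

cell CASE=pa, GRD=ne:
underlying: vepuz-ge-eri
1. 0 -> i / C _ C #: no change
2. f -> v, k -> g, p -> b / V _ V: fires at position(s) 3: vebuzgeeri
surface: vebuzgeeri

cell CASE=zo, GRD=ra:
underlying: vepuz-on-m
1. 0 -> i / C _ C #: inserts after position(s) 7: vepuzonim
2. f -> v, k -> g, p -> b / V _ V: fires at position(s) 3: vebuzonim
surface: vebuzonim

cell CASE=em, GRD=ra:
underlying: vepuz-on-lm
1. 0 -> i / C _ C #: inserts after position(s) 8: vepuzonlim
2. f -> v, k -> g, p -> b / V _ V: fires at position(s) 3: vebuzonlim
surface: vebuzonlim


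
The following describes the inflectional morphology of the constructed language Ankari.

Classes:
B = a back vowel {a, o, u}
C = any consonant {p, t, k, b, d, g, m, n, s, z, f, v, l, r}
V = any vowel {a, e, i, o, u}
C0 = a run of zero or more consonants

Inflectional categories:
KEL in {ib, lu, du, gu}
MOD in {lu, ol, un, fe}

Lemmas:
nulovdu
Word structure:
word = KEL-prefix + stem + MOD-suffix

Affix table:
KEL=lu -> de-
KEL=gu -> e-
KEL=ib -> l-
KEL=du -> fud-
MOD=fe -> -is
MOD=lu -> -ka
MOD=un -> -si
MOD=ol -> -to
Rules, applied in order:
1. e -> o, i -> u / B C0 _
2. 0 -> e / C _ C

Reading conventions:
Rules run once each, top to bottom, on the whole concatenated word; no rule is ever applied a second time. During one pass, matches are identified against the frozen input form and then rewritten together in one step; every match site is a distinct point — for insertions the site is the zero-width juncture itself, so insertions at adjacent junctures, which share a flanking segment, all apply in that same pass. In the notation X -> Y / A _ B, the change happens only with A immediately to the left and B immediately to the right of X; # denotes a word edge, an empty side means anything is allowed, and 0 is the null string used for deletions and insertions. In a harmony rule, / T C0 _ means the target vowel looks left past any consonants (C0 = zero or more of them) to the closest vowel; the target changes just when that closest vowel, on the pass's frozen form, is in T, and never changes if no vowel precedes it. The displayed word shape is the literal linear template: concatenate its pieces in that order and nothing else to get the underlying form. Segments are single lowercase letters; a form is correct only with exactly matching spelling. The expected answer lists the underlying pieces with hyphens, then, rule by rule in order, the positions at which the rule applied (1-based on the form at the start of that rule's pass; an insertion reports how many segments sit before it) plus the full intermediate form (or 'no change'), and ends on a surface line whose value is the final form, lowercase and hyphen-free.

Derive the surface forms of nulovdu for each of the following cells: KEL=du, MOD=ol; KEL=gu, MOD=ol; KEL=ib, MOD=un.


cell KEL=du, MOD=ol:
underlying: fud-nulovdu-to
1. e -> o, i -> u / B C0 _: no change
2. 0 -> e / C _ C: inserts after position(s) 3, 8: fudenuloveduto
surface: fudenuloveduto

cell KEL=gu, MOD=ol:
underlying: e-nulovdu-to
1. e -> o, i -> u / B C0 _: no change
2. 0 -> e / C _ C: inserts after position(s) 6: enuloveduto
surface: enuloveduto

cell KEL=ib, MOD=un:
underlying: l-nulovdu-si
1. e -> o, i -> u / B C0 _: fires at position(s) 10: lnulovdusu
2. 0 -> e / C _ C: inserts after position(s) 1, 6: lenulovedusu
surface: lenulovedusu


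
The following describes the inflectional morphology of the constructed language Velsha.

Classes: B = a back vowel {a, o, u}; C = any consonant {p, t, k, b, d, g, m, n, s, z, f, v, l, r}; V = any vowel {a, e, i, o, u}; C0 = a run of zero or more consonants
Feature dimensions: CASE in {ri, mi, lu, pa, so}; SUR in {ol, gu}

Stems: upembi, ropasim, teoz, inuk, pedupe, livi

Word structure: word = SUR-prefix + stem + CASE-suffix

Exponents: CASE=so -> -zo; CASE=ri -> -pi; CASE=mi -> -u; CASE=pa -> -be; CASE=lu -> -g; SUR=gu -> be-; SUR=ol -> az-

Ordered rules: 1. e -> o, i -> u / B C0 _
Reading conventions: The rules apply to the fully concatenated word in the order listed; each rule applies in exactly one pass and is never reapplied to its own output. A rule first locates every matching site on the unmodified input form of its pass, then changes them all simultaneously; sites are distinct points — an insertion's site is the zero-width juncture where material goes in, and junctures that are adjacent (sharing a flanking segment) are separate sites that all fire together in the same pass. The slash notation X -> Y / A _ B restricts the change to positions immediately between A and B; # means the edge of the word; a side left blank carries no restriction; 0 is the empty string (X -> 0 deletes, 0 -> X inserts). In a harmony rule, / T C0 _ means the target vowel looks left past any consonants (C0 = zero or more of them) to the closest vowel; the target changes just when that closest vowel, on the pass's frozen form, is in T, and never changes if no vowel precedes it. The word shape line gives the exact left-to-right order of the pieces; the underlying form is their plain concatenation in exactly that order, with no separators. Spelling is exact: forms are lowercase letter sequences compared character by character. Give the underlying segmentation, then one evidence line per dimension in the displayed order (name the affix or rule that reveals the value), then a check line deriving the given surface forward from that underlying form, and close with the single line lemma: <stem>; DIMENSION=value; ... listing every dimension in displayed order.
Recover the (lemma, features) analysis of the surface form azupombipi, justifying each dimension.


underlying: az-upembi-pi
CASE=ri - signalled by the affix -pi
SUR=ol - signalled by the affix az-
check: azupembipi -> azupombipi
lemma: upembi; CASE=ri; SUR=ol


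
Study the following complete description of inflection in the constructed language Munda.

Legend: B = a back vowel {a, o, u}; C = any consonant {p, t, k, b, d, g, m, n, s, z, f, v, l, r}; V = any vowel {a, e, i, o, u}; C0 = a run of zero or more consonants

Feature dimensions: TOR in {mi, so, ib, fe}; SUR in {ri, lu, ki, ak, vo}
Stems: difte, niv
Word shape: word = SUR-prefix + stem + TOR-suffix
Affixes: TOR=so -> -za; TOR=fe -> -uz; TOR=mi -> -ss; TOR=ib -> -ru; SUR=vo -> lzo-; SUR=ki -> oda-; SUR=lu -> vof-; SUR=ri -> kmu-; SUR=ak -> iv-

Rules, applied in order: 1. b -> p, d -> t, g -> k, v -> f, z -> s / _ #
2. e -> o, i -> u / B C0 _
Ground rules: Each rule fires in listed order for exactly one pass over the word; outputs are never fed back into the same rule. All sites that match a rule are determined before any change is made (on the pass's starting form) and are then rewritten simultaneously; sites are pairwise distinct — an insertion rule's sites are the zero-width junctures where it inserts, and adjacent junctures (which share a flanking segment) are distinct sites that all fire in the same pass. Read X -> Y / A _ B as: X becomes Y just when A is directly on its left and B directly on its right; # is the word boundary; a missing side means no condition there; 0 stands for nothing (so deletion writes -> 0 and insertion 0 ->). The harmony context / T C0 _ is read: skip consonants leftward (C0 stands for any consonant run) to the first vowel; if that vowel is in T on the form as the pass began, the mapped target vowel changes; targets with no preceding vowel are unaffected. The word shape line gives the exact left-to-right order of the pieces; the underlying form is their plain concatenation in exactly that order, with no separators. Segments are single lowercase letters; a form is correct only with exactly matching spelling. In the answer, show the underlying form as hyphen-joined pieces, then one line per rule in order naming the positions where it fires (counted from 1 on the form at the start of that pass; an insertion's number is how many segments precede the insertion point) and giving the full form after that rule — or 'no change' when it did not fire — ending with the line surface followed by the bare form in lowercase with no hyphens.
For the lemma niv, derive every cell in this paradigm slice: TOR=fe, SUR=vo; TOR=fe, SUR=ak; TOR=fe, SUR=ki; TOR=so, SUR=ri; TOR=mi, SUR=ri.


cell TOR=fe, SUR=vo:
underlying: lzo-niv-uz
1. b -> p, d -> t, g -> k, v -> f, z -> s / _ #: fires at position(s) 8: lzonivus
2. e -> o, i -> u / B C0 _: fires at position(s) 5: lzonuvus
surface: lzonuvus

cell TOR=fe, SUR=ak:
underlying: iv-niv-uz
1. b -> p, d -> t, g -> k, v -> f, z -> s / _ #: fires at position(s) 7: ivnivus
2. e -> o, i -> u / B C0 _: no change
surface: ivnivus

cell TOR=fe, SUR=ki:
underlying: oda-niv-uz
1. b -> p, d -> t, g -> k, v -> f, z -> s / _ #: fires at position(s) 8: odanivus
2. e -> o, i -> u / B C0 _: fires at position(s) 5: odanuvus
surface: odanuvus

cell TOR=so, SUR=ri:
underlying: kmu-niv-za
1. b -> p, d -> t, g -> k, v -> f, z -> s / _ #: no change
2. e -> o, i -> u / B C0 _: fires at position(s) 5: kmunuvza
surface: kmunuvza

cell TOR=mi, SUR=ri:
underlying: kmu-niv-ss
1. b -> p, d -> t, g -> k, v -> f, z -> s / _ #: no change
2. e -> o, i -> u / B C0 _: fires at position(s) 5: kmunuvss
surface: kmunuvss


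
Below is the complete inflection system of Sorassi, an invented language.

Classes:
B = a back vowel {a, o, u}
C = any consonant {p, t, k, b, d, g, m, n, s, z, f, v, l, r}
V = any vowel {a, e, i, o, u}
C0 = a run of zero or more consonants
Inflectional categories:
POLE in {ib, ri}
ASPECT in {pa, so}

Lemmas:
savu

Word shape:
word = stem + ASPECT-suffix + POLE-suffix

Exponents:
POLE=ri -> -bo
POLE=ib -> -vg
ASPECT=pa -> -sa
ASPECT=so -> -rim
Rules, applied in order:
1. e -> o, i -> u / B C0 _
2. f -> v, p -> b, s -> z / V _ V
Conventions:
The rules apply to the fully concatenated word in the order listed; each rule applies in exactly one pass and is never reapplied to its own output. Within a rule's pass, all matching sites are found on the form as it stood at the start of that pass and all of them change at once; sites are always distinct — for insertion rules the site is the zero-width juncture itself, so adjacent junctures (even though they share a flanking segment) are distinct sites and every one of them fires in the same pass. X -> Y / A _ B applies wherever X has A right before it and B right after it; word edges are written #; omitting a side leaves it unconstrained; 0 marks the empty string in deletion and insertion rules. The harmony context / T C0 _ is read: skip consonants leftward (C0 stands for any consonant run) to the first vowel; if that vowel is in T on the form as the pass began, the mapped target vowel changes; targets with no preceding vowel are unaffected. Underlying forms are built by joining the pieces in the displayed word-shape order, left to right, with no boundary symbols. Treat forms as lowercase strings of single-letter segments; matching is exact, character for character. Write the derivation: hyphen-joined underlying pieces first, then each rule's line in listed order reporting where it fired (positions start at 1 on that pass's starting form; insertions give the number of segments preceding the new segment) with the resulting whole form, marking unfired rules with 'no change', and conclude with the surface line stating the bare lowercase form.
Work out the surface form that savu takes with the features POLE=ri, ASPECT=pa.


underlying: savu-sa-bo
1. e -> o, i -> u / B C0 _: no change
2. f -> v, p -> b, s -> z / V _ V: fires at position(s) 5: savuzabo
surface: savuzabo


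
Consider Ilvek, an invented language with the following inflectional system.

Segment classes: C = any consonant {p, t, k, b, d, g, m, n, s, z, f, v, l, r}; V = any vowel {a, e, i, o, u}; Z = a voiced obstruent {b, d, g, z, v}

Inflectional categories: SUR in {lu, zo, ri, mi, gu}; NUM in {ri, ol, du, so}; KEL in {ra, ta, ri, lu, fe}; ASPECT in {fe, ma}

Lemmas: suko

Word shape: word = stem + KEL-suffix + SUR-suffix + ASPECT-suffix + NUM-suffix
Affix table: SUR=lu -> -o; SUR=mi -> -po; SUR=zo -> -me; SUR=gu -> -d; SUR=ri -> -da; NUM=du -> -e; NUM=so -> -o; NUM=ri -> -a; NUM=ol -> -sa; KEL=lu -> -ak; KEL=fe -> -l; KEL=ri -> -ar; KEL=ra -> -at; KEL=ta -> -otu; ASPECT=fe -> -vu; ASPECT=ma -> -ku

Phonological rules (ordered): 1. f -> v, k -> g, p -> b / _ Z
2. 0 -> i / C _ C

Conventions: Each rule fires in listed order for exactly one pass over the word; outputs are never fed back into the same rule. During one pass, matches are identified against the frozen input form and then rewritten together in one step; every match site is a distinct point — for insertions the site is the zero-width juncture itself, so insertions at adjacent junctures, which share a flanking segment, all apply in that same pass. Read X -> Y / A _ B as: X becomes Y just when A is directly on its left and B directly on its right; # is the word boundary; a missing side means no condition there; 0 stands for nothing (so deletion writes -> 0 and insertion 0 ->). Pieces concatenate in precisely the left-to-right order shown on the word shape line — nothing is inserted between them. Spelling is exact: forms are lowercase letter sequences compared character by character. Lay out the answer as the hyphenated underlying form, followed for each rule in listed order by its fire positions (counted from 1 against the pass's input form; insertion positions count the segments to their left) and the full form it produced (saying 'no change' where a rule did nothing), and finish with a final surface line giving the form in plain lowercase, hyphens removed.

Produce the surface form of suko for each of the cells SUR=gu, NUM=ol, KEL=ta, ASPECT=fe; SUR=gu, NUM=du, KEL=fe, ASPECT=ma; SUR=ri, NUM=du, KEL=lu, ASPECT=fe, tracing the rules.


cell SUR=gu, NUM=ol, KEL=ta, ASPECT=fe:
underlying: suko-otu-d-vu-sa
1. f -> v, k -> g, p -> b / _ Z: no change
2. 0 -> i / C _ C: inserts after position(s) 8: sukootudivusa
surface: sukootudivusa

cell SUR=gu, NUM=du, KEL=fe, ASPECT=ma:
underlying: suko-l-d-ku-e
1. f -> v, k -> g, p -> b / _ Z: no change
2. 0 -> i / C _ C: inserts after position(s) 5, 6: sukolidikue
surface: sukolidikue

cell SUR=ri, NUM=du, KEL=lu, ASPECT=fe:
underlying: suko-ak-da-vu-e
1. f -> v, k -> g, p -> b / _ Z: fires at position(s) 6: sukoagdavue
2. 0 -> i / C _ C: inserts after position(s) 6: sukoagidavue
surface: sukoagidavue


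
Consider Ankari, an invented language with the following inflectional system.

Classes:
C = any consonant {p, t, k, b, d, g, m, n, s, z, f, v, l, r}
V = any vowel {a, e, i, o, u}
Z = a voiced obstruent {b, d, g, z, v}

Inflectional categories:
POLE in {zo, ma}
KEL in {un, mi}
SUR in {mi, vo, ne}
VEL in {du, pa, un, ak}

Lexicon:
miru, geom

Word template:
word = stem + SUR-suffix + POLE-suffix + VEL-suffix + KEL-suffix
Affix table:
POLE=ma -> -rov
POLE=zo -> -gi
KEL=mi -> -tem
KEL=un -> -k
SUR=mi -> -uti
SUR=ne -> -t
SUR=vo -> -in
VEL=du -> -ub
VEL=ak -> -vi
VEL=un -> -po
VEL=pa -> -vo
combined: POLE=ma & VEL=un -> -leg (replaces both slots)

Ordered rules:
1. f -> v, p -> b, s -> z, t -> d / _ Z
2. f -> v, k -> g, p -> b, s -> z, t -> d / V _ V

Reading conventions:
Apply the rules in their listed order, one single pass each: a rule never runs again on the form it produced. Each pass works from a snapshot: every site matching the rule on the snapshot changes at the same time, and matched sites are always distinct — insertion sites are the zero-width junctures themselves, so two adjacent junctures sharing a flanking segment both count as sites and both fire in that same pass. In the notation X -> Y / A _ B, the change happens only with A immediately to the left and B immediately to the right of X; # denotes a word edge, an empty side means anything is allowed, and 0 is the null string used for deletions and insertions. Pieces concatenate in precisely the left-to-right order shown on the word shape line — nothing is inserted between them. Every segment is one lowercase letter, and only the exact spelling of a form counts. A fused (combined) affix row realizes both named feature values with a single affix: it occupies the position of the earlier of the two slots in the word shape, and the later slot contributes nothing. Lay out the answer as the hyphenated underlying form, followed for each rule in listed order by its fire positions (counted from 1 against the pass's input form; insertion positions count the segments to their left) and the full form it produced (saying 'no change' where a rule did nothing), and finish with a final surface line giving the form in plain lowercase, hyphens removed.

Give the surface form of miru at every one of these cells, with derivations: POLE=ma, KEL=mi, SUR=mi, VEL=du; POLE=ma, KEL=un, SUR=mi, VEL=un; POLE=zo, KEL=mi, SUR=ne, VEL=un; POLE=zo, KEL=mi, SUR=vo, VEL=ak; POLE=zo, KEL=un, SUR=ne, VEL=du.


cell POLE=ma, KEL=mi, SUR=mi, VEL=du:
underlying: miru-uti-rov-ub-tem
1. f -> v, p -> b, s -> z, t -> d / _ Z: no change
2. f -> v, k -> g, p -> b, s -> z, t -> d / V _ V: fires at position(s) 6: miruudirovubtem
surface: miruudirovubtem

cell POLE=ma, KEL=un, SUR=mi, VEL=un:
underlying: miru-uti-leg-k
1. f -> v, p -> b, s -> z, t -> d / _ Z: no change
2. f -> v, k -> g, p -> b, s -> z, t -> d / V _ V: fires at position(s) 6: miruudilegk
surface: miruudilegk

cell POLE=zo, KEL=mi, SUR=ne, VEL=un:
underlying: miru-t-gi-po-tem
1. f -> v, p -> b, s -> z, t -> d / _ Z: fires at position(s) 5: mirudgipotem
2. f -> v, k -> g, p -> b, s -> z, t -> d / V _ V: fires at position(s) 8, 10: mirudgibodem
surface: mirudgibodem

cell POLE=zo, KEL=mi, SUR=vo, VEL=ak:
underlying: miru-in-gi-vi-tem
1. f -> v, p -> b, s -> z, t -> d / _ Z: no change
2. f -> v, k -> g, p -> b, s -> z, t -> d / V _ V: fires at position(s) 11: miruingividem
surface: miruingividem

cell POLE=zo, KEL=un, SUR=ne, VEL=du:
underlying: miru-t-gi-ub-k
1. f -> v, p -> b, s -> z, t -> d / _ Z: fires at position(s) 5: mirudgiubk
2. f -> v, k -> g, p -> b, s -> z, t -> d / V _ V: no change
surface: mirudgiubk


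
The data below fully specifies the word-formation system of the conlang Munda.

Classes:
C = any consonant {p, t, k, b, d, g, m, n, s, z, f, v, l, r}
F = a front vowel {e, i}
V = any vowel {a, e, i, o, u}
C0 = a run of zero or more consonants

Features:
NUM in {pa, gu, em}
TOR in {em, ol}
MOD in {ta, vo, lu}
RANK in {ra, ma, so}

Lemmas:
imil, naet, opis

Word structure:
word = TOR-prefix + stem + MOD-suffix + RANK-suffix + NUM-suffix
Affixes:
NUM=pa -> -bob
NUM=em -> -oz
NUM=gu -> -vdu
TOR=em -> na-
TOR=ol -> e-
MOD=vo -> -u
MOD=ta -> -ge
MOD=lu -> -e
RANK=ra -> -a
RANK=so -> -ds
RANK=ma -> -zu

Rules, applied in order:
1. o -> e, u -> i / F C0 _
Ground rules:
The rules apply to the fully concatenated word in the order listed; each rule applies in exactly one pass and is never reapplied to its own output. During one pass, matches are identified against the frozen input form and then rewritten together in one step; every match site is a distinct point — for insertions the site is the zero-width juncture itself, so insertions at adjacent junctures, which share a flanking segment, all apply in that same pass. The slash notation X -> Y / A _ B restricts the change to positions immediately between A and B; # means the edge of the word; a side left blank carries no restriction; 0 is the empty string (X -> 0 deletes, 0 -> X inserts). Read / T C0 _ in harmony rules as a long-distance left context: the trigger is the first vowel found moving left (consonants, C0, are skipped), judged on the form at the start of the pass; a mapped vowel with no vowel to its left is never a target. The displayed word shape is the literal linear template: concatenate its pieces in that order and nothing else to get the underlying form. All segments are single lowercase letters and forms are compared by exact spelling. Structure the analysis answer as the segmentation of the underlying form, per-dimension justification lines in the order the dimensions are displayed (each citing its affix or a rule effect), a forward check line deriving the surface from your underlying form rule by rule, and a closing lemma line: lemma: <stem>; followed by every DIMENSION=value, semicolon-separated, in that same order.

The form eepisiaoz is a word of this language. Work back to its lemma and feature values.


underlying: e-opis-u-a-oz
NUM=em - signalled by the affix -oz
TOR=ol - signalled by the affix e-
MOD=vo - signalled by the affix -u
RANK=ra - signalled by the affix -a
check: eopisuaoz -> eepisiaoz
lemma: opis; NUM=em; TOR=ol; MOD=vo; RANK=ra


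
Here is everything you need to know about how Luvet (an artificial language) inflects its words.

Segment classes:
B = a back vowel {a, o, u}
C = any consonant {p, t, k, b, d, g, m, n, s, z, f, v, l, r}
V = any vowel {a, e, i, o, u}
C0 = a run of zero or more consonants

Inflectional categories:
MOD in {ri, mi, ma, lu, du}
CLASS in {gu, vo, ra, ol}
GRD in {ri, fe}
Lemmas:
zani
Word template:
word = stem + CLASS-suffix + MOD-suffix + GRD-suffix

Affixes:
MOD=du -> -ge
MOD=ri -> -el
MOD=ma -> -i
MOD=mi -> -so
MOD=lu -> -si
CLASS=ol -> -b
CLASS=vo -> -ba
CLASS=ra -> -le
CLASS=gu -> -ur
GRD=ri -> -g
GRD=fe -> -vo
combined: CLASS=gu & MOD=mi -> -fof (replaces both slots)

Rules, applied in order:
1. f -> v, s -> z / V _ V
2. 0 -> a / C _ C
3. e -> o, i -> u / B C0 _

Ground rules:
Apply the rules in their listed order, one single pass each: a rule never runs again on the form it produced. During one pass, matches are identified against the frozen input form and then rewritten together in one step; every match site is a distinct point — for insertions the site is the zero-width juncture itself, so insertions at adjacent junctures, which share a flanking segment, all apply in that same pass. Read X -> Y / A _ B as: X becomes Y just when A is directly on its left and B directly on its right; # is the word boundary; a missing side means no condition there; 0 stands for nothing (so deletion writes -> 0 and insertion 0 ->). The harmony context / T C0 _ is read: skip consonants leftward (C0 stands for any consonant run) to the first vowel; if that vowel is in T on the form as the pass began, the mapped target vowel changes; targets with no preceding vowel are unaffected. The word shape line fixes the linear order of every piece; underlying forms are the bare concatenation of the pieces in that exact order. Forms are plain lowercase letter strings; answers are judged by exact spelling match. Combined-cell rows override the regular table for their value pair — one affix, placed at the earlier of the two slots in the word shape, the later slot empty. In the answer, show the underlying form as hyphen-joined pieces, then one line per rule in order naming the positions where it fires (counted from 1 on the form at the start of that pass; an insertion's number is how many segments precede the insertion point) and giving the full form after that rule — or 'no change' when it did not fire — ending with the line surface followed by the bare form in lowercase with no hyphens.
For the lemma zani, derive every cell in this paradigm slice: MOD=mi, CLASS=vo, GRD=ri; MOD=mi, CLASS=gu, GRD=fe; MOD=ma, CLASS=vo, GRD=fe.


cell MOD=mi, CLASS=vo, GRD=ri:
underlying: zani-ba-so-g
1. f -> v, s -> z / V _ V: fires at position(s) 7: zanibazog
2. 0 -> a / C _ C: no change
3. e -> o, i -> u / B C0 _: fires at position(s) 4: zanubazog
surface: zanubazog

cell MOD=mi, CLASS=gu, GRD=fe:
underlying: zani-fof-vo
1. f -> v, s -> z / V _ V: fires at position(s) 5: zanivofvo
2. 0 -> a / C _ C: inserts after position(s) 7: zanivofavo
3. e -> o, i -> u / B C0 _: fires at position(s) 4: zanuvofavo
surface: zanuvofavo

cell MOD=ma, CLASS=vo, GRD=fe:
underlying: zani-ba-i-vo
1. f -> v, s -> z / V _ V: no change
2. 0 -> a / C _ C: no change
3. e -> o, i -> u / B C0 _: fires at position(s) 4, 7: zanubauvo
surface: zanubauvo


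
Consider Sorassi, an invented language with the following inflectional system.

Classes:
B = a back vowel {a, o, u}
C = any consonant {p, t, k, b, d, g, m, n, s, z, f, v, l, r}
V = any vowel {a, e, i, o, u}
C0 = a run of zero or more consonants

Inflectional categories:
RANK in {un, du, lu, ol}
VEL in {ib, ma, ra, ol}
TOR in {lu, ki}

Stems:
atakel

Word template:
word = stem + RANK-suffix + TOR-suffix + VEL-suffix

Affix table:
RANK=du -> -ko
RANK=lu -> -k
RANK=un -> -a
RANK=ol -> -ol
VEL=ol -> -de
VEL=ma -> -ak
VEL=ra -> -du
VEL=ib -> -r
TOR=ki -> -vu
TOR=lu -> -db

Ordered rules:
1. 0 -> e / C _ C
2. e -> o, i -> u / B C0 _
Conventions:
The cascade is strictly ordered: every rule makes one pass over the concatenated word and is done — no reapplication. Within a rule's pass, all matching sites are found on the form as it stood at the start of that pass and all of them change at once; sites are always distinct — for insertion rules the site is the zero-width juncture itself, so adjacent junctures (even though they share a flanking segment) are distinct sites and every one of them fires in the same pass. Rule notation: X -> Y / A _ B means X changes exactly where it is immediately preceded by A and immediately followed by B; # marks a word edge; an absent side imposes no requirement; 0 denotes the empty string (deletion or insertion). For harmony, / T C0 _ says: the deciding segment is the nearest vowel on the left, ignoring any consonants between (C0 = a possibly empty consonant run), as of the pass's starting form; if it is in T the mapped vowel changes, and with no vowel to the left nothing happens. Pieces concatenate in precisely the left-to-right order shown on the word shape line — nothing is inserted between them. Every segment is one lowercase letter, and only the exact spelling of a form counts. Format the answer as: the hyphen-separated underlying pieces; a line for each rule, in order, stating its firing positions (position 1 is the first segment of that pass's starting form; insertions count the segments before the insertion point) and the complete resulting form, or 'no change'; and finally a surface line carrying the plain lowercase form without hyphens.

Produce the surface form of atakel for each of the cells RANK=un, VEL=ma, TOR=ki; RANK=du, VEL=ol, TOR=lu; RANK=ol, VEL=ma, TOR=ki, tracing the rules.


cell RANK=un, VEL=ma, TOR=ki:
underlying: atakel-a-vu-ak
1. 0 -> e / C _ C: no change
2. e -> o, i -> u / B C0 _: fires at position(s) 5: atakolavuak
surface: atakolavuak

cell RANK=du, VEL=ol, TOR=lu:
underlying: atakel-ko-db-de
1. 0 -> e / C _ C: inserts after position(s) 6, 9, 10: atakelekodebede
2. e -> o, i -> u / B C0 _: fires at position(s) 5, 11: atakolekodobede
surface: atakolekodobede

cell RANK=ol, VEL=ma, TOR=ki:
underlying: atakel-ol-vu-ak
1. 0 -> e / C _ C: inserts after position(s) 8: atakelolevuak
2. e -> o, i -> u / B C0 _: fires at position(s) 5, 9: atakololovuak
surface: atakololovuak
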